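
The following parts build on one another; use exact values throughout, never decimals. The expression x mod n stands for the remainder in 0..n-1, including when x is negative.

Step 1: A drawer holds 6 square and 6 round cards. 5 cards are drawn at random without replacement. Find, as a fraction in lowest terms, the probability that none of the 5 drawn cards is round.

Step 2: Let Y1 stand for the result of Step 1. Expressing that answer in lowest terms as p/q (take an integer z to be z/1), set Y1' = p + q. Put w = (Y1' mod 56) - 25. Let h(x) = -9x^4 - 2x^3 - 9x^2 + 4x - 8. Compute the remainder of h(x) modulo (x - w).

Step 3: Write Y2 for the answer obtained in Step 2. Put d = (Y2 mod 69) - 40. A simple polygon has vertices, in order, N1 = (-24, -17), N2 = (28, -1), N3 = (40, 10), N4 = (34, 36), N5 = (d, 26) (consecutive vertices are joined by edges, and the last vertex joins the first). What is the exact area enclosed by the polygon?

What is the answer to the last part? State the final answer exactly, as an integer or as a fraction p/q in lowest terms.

2721

Step 1: total draws C(12,5) = 792; favorable C(6,5) = 6; P = 1/132; answer 1/132
Step 2: Y1 = 1/132; threaded value p + q = 133; w = -4; remainder = value at the root: -9*(-4)^4 - 2*(-4)^3 - 9*(-4)^2 + 4*(-4)^1 - 8 = (-2304) + (128) + (-144) + (-16) + (-8) = -2344; answer -2344
Step 3: Y2 = -2344; d = -38; cross terms: (-24*-1 - 28*-17)=500, (28*10 - 40*-1)=320, (40*36 - 34*10)=1100, (34*26 - -38*36)=2252, (-38*-17 - -24*26)=1270; twice the area = |5442| = 5442; area = 2721; answer 2721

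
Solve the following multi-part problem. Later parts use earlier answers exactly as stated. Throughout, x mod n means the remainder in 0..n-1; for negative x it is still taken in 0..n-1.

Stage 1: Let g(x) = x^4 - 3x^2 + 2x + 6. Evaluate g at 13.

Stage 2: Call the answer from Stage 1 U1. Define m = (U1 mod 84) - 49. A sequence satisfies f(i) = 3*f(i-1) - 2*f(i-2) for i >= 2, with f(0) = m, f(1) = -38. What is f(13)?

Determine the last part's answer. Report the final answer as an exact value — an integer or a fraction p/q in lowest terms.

-155648

Stage 1: 1*(13)^4 - 3*(13)^2 + 2*(13)^1 + 6 = (28561) + (-507) + (26) + (6) = 28086; answer 28086
Stage 2: U1 = 28086; m = -19; f(2) = 3*(-38) - 2*(-19) = -76; iterating: f(2)=-76, f(3)=-152, f(4)=-304, f(5)=-608, f(6)=-1216, f(7)=-2432, f(8)=-4864, f(9)=-9728, f(10)=-19456, f(11)=-38912, f(12)=-77824, f(13)=-155648; answer -155648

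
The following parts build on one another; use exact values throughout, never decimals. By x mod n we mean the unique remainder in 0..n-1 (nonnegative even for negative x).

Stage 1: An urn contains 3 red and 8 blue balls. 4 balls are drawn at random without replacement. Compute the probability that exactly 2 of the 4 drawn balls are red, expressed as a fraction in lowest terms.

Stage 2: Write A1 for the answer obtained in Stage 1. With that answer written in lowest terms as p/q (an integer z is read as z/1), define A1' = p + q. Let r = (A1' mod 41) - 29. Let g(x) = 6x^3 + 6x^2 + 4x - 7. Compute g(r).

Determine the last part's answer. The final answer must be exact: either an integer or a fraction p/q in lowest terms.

-11

Stage 1: total draws C(11,4) = 330; favorable C(3,2)*C(8,2) = 84; P = 14/55; answer 14/55
Stage 2: A1 = 14/55; threaded value p + q = 69; r = -1; 6*(-1)^3 + 6*(-1)^2 + 4*(-1)^1 - 7 = (-6) + (6) + (-4) + (-7) = -11; answer -11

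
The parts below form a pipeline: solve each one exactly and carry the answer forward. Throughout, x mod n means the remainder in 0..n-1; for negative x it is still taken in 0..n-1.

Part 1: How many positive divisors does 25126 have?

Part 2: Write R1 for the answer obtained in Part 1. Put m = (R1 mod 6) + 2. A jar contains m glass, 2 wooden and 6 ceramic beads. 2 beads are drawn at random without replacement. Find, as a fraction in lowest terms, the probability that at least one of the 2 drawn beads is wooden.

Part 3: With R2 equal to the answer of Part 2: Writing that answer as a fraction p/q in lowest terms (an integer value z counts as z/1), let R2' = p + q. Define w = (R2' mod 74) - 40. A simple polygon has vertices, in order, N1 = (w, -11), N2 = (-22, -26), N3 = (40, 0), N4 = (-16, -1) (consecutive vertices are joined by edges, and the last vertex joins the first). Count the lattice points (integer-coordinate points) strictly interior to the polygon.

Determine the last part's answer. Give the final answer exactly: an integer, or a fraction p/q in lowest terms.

601

Part 1: 25126 = 2 * 17 * 739; number of divisors = (1+1) * (1+1) * (1+1) = 8; answer 8
Part 2: R1 = 8; m = 4; total draws C(12,2) = 66; complement C(10,2) = 45; favorable 66 - 45 = 21; P = 7/22; answer 7/22
Part 3: R2 = 7/22; threaded value p + q = 29; w = -11; cross terms: (-11*-26 - -22*-11)=44, (-22*0 - 40*-26)=1040, (40*-1 - -16*0)=-40, (-16*-11 - -11*-1)=165; twice the area = |1209| = 1209; area = 1209/2; boundary points = 1 + 2 + 1 + 5 = 9; strictly interior points = area - boundary/2 + 1 = 601; answer 601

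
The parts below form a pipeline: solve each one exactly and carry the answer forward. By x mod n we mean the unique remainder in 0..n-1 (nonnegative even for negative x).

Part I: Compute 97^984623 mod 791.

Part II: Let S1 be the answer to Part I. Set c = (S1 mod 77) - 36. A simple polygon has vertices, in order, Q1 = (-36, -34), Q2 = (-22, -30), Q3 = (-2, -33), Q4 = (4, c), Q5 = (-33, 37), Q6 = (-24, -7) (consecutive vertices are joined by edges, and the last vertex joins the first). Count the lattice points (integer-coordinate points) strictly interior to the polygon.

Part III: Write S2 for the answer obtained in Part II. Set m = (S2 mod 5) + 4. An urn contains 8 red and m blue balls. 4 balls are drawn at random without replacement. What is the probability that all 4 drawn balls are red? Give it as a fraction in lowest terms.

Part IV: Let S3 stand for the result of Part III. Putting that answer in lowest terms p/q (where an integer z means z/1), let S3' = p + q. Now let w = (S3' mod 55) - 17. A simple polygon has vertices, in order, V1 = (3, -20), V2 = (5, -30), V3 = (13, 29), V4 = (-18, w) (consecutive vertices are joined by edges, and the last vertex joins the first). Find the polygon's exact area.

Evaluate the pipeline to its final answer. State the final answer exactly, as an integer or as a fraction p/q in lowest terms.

Part I: squarings mod 791: 97^1=97, 97^2=708, 97^4=561, 97^8=694, 97^16=708, 97^32=561, 97^64=694, 97^128=708, 97^256=561, 97^512=694, 97^1024=708, 97^2048=561, 97^4096=694, 97^8192=708, 97^16384=561, 97^32768=694, 97^65536=708, 97^131072=561, 97^262144=694, 97^524288=708; 97^984623 = 97^1 * 97^2 * 97^4 * 97^8 * 97^32 * 97^512 * 97^1024 * 97^65536 * 97^131072 * 97^262144 * 97^524288 = 650 (mod 791); answer 650
Part II: S1 = 650; c = -2; cross terms: (-36*-30 - -22*-34)=332, (-22*-33 - -2*-30)=666, (-2*-2 - 4*-33)=136, (4*37 - -33*-2)=82, (-33*-7 - -24*37)=1119, (-24*-34 - -36*-7)=564; twice the area = |2899| = 2899; area = 2899/2; boundary points = 2 + 1 + 1 + 1 + 1 + 3 = 9; strictly interior points = area - boundary/2 + 1 = 1446; answer 1446
Part III: S2 = 1446; m = 5; total draws C(13,4) = 715; favorable C(8,4) = 70; P = 14/143; answer 14/143
Part IV: S3 = 14/143; threaded value p + q = 157; w = 30; cross terms: (3*-30 - 5*-20)=10, (5*29 - 13*-30)=535, (13*30 - -18*29)=912, (-18*-20 - 3*30)=270; twice the area = |1727| = 1727; area = 1727/2; answer 1727/2

1727/2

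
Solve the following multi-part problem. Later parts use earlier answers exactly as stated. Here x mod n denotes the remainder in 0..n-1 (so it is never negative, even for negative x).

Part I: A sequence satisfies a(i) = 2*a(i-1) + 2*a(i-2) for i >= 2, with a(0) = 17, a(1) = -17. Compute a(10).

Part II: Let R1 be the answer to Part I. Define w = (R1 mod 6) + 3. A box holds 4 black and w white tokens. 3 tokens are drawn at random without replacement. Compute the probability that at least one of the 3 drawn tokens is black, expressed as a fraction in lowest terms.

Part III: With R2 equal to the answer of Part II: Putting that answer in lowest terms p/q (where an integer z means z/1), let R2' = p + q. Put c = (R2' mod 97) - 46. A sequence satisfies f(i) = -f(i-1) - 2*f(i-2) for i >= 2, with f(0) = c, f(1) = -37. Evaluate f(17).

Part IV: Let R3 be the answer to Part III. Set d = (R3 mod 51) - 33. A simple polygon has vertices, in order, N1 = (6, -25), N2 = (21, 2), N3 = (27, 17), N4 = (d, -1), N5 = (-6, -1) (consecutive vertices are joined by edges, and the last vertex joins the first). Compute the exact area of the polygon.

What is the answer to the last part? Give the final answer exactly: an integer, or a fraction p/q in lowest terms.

819/2

Part I: a(2) = 2*(-17) + 2*(17) = 0; iterating: a(2)=0, a(3)=-34, a(4)=-68, a(5)=-204, a(6)=-544, a(7)=-1496, a(8)=-4080, a(9)=-11152, a(10)=-30464; answer -30464
Part II: R1 = -30464; w = 7; total draws C(11,3) = 165; complement C(7,3) = 35; favorable 165 - 35 = 130; P = 26/33; answer 26/33
Part III: R2 = 26/33; threaded value p + q = 59; c = 13; f(2) = -1*(-37) - 2*(13) = 11; iterating: f(2)=11, f(3)=63, f(4)=-85, f(5)=-41, f(6)=211, f(7)=-129, f(8)=-293, f(9)=551, f(10)=35, f(11)=-1137, f(12)=1067, f(13)=1207, f(14)=-3341, f(15)=927, f(16)=5755, f(17)=-7609; answer -7609
Part IV: R3 = -7609; d = 8; cross terms: (6*2 - 21*-25)=537, (21*17 - 27*2)=303, (27*-1 - 8*17)=-163, (8*-1 - -6*-1)=-14, (-6*-25 - 6*-1)=156; twice the area = |819| = 819; area = 819/2; answer 819/2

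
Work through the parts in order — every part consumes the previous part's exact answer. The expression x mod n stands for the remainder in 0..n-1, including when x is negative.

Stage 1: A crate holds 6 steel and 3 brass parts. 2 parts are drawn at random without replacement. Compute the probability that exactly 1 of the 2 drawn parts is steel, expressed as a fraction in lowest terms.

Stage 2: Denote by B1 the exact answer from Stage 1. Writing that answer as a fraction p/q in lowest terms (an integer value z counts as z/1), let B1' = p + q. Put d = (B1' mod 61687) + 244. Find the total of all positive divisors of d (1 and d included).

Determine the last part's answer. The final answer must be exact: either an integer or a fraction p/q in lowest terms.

Stage 1: total draws C(9,2) = 36; favorable C(6,1)*C(3,1) = 18; P = 1/2; answer 1/2
Stage 2: B1 = 1/2; threaded value p + q = 3; d = 247; 247 = 13 * 19; sigma = (1 + 13) * (1 + 19) = 14 * 20 = 280; answer 280

280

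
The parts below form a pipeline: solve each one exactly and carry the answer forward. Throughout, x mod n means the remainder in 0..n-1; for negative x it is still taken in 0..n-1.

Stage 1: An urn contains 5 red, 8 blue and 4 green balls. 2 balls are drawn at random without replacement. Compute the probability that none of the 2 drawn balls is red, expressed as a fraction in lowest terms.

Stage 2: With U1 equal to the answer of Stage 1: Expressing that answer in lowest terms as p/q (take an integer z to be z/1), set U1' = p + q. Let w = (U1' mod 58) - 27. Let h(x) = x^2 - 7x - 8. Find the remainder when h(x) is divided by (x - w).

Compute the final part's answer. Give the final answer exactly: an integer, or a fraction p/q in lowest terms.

Stage 1: total draws C(17,2) = 136; favorable C(12,2) = 66; P = 33/68; answer 33/68
Stage 2: U1 = 33/68; threaded value p + q = 101; w = 16; remainder = value at the root: 1*(16)^2 - 7*(16)^1 - 8 = (256) + (-112) + (-8) = 136; answer 136

136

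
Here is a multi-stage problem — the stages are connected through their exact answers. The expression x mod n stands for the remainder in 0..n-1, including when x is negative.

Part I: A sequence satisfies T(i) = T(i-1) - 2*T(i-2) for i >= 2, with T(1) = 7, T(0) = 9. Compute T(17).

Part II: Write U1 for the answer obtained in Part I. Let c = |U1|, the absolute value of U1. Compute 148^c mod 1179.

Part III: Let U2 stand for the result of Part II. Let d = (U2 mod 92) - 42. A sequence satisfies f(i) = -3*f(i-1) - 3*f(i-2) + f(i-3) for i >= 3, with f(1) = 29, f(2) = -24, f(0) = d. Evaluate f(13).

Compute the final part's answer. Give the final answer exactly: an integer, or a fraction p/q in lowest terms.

17999

Part I: T(2) = 1*(7) - 2*(9) = -11; iterating: T(2)=-11, T(3)=-25, T(4)=-3, T(5)=47, T(6)=53, T(7)=-41, T(8)=-147, T(9)=-65, T(10)=229, T(11)=359, T(12)=-99, T(13)=-817, T(14)=-619, T(15)=1015, T(16)=2253, T(17)=223; answer 223
Part II: U1 = 223; c = 223; squarings mod 1179: 148^1=148, 148^2=682, 148^4=598, 148^8=367, 148^16=283, 148^32=1096, 148^64=994, 148^128=34; 148^223 = 148^1 * 148^2 * 148^4 * 148^8 * 148^16 * 148^64 * 148^128 = 580 (mod 1179); answer 580
Part III: U2 = 580; d = -14; f(3) = -3*(-24) - 3*(29) + 1*(-14) = -29; iterating: f(3)=-29, f(4)=188, f(5)=-501, f(6)=910, f(7)=-1039, f(8)=-114, f(9)=4369, f(10)=-13804, f(11)=28191, f(12)=-38792, f(13)=17999; answer 17999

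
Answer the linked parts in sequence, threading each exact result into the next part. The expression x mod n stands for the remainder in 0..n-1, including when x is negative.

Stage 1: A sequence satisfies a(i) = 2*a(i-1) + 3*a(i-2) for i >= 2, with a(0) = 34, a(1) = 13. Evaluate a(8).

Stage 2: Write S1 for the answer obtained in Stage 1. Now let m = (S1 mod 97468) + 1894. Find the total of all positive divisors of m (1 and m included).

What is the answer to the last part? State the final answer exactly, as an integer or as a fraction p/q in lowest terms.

207648

Stage 1: a(2) = 2*(13) + 3*(34) = 128; iterating: a(2)=128, a(3)=295, a(4)=974, a(5)=2833, a(6)=8588, a(7)=25675, a(8)=77114; answer 77114
Stage 2: S1 = 77114; m = 79008; 79008 = 2^5 * 3 * 823; sigma = (1 + 2 + 4 + 8 + 16 + 32) * (1 + 3) * (1 + 823) = 63 * 4 * 824 = 207648; answer 207648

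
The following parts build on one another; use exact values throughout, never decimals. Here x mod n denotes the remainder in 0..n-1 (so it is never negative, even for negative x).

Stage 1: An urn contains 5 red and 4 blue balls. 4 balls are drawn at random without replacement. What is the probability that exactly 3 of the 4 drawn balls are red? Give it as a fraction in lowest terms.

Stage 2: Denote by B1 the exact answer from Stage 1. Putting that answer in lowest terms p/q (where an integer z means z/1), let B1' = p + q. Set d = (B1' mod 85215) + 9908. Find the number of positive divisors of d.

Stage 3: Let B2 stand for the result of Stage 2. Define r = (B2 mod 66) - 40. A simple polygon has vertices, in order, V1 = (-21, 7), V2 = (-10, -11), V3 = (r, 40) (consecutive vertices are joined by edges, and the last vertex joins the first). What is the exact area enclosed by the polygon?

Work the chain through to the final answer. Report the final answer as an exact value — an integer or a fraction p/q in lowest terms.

93/2

Stage 1: total draws C(9,4) = 126; favorable C(5,3)*C(4,1) = 40; P = 20/63; answer 20/63
Stage 2: B1 = 20/63; threaded value p + q = 83; d = 9991; 9991 = 97 * 103; number of divisors = (1+1) * (1+1) = 4; answer 4
Stage 3: B2 = 4; r = -36; cross terms: (-21*-11 - -10*7)=301, (-10*40 - -36*-11)=-796, (-36*7 - -21*40)=588; twice the area = |93| = 93; area = 93/2; answer 93/2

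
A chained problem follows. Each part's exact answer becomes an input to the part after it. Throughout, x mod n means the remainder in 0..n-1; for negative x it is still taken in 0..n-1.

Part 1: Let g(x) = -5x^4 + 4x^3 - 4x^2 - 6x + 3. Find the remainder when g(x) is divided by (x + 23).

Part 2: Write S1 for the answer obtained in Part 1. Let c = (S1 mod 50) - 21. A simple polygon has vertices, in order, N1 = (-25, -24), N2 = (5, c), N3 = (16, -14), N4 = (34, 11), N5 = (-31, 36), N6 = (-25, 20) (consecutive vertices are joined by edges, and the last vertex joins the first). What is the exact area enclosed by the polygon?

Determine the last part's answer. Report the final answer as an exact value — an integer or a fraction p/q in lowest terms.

2213

Part 1: remainder = value at the root: -5*(-23)^4 + 4*(-23)^3 - 4*(-23)^2 - 6*(-23)^1 + 3 = (-1399205) + (-48668) + (-2116) + (138) + (3) = -1449848; answer -1449848
Part 2: S1 = -1449848; c = -19; cross terms: (-25*-19 - 5*-24)=595, (5*-14 - 16*-19)=234, (16*11 - 34*-14)=652, (34*36 - -31*11)=1565, (-31*20 - -25*36)=280, (-25*-24 - -25*20)=1100; twice the area = |4426| = 4426; area = 2213; answer 2213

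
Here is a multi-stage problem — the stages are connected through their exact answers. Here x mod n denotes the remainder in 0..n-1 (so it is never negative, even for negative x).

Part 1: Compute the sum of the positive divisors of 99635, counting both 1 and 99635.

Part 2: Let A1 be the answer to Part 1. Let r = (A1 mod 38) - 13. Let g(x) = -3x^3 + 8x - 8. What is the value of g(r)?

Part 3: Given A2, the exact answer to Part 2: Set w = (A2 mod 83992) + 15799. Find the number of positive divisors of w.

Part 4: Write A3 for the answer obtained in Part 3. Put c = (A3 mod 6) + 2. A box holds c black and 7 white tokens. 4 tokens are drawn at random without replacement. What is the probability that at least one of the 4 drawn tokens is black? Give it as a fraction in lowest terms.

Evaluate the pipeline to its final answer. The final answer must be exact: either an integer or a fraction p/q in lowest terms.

Part 1: 99635 = 5 * 19927; sigma = (1 + 5) * (1 + 19927) = 6 * 19928 = 119568; answer 119568
Part 2: A1 = 119568; r = 7; -3*(7)^3 + 8*(7)^1 - 8 = (-1029) + (56) + (-8) = -981; answer -981
Part 3: A2 = -981; w = 98810; 98810 = 2 * 5 * 41 * 241; number of divisors = (1+1) * (1+1) * (1+1) * (1+1) = 16; answer 16
Part 4: A3 = 16; c = 6; total draws C(13,4) = 715; complement C(7,4) = 35; favorable 715 - 35 = 680; P = 136/143; answer 136/143

136/143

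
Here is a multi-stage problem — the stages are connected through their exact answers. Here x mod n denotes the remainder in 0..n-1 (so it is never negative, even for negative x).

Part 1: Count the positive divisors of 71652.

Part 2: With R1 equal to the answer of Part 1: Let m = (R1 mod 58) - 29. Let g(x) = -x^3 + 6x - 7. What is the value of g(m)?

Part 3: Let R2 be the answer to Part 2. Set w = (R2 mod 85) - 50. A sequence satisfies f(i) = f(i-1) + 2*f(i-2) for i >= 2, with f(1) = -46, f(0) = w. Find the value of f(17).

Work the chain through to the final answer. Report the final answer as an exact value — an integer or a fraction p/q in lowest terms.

-4063216

Part 1: 71652 = 2^2 * 3 * 7 * 853; number of divisors = (2+1) * (1+1) * (1+1) * (1+1) = 24; answer 24
Part 2: R1 = 24; m = -5; -1*(-5)^3 + 6*(-5)^1 - 7 = (125) + (-30) + (-7) = 88; answer 88
Part 3: R2 = 88; w = -47; f(2) = 1*(-46) + 2*(-47) = -140; iterating: f(2)=-140, f(3)=-232, f(4)=-512, f(5)=-976, f(6)=-2000, f(7)=-3952, f(8)=-7952, f(9)=-15856, f(10)=-31760, f(11)=-63472, f(12)=-126992, f(13)=-253936, f(14)=-507920, f(15)=-1015792, f(16)=-2031632, f(17)=-4063216; answer -4063216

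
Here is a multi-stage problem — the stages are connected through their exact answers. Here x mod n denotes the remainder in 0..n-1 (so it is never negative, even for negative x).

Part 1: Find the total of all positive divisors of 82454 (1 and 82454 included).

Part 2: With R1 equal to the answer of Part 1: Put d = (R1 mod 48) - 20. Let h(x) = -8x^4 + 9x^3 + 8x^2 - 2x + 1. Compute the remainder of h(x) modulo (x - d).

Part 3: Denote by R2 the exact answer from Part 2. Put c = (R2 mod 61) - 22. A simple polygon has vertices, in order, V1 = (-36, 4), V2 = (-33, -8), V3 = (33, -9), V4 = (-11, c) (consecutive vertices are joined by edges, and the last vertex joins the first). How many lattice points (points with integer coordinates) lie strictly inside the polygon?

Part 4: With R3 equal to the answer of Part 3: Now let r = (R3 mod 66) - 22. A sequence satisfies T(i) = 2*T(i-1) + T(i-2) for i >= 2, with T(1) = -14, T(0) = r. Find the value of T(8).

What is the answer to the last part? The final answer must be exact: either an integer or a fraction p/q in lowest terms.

1555

Part 1: 82454 = 2 * 41227; sigma = (1 + 2) * (1 + 41227) = 3 * 41228 = 123684; answer 123684
Part 2: R1 = 123684; d = 16; remainder = value at the root: -8*(16)^4 + 9*(16)^3 + 8*(16)^2 - 2*(16)^1 + 1 = (-524288) + (36864) + (2048) + (-32) + (1) = -485407; answer -485407
Part 3: R2 = -485407; c = 9; cross terms: (-36*-8 - -33*4)=420, (-33*-9 - 33*-8)=561, (33*9 - -11*-9)=198, (-11*4 - -36*9)=280; twice the area = |1459| = 1459; area = 1459/2; boundary points = 3 + 1 + 2 + 5 = 11; strictly interior points = area - boundary/2 + 1 = 725; answer 725
Part 4: R3 = 725; r = 43; T(2) = 2*(-14) + 1*(43) = 15; iterating: T(2)=15, T(3)=16, T(4)=47, T(5)=110, T(6)=267, T(7)=644, T(8)=1555; answer 1555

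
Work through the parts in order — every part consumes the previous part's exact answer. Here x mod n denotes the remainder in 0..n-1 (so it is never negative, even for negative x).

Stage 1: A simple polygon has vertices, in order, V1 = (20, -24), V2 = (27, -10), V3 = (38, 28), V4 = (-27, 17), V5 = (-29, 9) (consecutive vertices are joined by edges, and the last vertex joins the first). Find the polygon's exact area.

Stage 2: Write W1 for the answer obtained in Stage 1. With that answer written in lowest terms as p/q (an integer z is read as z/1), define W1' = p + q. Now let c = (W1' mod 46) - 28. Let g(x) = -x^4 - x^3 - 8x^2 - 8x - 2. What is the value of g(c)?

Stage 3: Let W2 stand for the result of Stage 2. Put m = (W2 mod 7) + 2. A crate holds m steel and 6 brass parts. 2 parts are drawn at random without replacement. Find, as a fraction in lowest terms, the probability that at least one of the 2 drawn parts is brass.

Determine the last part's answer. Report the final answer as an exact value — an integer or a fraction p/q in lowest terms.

Stage 1: cross terms: (20*-10 - 27*-24)=448, (27*28 - 38*-10)=1136, (38*17 - -27*28)=1402, (-27*9 - -29*17)=250, (-29*-24 - 20*9)=516; twice the area = |3752| = 3752; area = 1876; answer 1876
Stage 2: W1 = 1876; threaded value p + q = 1877; c = 9; -1*(9)^4 - 1*(9)^3 - 8*(9)^2 - 8*(9)^1 - 2 = (-6561) + (-729) + (-648) + (-72) + (-2) = -8012; answer -8012
Stage 3: W2 = -8012; m = 5; total draws C(11,2) = 55; complement C(5,2) = 10; favorable 55 - 10 = 45; P = 9/11; answer 9/11

9/11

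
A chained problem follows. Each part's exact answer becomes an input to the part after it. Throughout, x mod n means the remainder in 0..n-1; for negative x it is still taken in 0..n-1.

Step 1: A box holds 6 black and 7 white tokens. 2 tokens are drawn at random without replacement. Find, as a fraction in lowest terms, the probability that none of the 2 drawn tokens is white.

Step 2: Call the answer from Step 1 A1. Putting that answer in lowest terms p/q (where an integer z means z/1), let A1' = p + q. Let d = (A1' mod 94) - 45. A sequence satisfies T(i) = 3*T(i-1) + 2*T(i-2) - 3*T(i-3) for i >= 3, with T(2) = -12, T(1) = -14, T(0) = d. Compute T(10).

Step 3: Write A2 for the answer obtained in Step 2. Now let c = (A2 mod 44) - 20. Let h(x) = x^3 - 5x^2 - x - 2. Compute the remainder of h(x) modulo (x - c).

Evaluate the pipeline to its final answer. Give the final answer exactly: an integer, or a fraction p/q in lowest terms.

28

Step 1: total draws C(13,2) = 78; favorable C(6,2) = 15; P = 5/26; answer 5/26
Step 2: A1 = 5/26; threaded value p + q = 31; d = -14; T(3) = 3*(-12) + 2*(-14) - 3*(-14) = -22; iterating: T(3)=-22, T(4)=-48, T(5)=-152, T(6)=-486, T(7)=-1618, T(8)=-5370, T(9)=-17888, T(10)=-59550; answer -59550
Step 3: A2 = -59550; c = 6; remainder = value at the root: 1*(6)^3 - 5*(6)^2 - 1*(6)^1 - 2 = (216) + (-180) + (-6) + (-2) = 28; answer 28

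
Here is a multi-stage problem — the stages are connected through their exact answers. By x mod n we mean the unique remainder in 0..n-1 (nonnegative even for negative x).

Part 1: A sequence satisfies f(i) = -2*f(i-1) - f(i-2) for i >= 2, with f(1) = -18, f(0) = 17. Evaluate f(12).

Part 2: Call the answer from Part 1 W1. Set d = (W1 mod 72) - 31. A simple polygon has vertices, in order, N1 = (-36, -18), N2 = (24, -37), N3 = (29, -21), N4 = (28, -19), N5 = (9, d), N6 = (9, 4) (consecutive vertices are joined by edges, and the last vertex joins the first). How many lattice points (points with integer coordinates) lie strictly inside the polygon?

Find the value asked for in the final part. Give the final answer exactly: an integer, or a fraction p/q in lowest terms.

Part 1: f(2) = -2*(-18) - 1*(17) = 19; iterating: f(2)=19, f(3)=-20, f(4)=21, f(5)=-22, f(6)=23, f(7)=-24, f(8)=25, f(9)=-26, f(10)=27, f(11)=-28, f(12)=29; answer 29
Part 2: W1 = 29; d = -2; cross terms: (-36*-37 - 24*-18)=1764, (24*-21 - 29*-37)=569, (29*-19 - 28*-21)=37, (28*-2 - 9*-19)=115, (9*4 - 9*-2)=54, (9*-18 - -36*4)=-18; twice the area = |2521| = 2521; area = 2521/2; boundary points = 1 + 1 + 1 + 1 + 6 + 1 = 11; strictly interior points = area - boundary/2 + 1 = 1256; answer 1256

1256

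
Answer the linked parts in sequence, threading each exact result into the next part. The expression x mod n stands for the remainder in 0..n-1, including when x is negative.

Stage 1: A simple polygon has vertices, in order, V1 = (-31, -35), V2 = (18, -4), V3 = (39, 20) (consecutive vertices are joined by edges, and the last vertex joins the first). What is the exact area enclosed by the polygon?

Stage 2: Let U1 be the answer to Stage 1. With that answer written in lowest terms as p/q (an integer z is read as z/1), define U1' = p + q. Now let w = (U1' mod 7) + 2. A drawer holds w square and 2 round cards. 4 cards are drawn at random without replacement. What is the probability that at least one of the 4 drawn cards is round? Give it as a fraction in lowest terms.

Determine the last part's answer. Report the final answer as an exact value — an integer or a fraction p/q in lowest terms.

Stage 1: cross terms: (-31*-4 - 18*-35)=754, (18*20 - 39*-4)=516, (39*-35 - -31*20)=-745; twice the area = |525| = 525; area = 525/2; answer 525/2
Stage 2: U1 = 525/2; threaded value p + q = 527; w = 4; total draws C(6,4) = 15; complement C(4,4) = 1; favorable 15 - 1 = 14; P = 14/15; answer 14/15

14/15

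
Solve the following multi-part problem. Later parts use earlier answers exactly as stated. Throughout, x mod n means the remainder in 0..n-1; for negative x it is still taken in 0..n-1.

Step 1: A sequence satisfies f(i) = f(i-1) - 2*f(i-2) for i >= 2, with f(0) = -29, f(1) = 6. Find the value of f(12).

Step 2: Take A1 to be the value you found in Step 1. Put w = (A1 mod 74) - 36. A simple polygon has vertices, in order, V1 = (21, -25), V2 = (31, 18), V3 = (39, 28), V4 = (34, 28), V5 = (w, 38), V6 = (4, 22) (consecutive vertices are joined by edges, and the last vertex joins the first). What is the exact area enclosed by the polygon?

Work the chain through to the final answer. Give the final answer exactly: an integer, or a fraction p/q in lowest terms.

1953/2

Step 1: f(2) = 1*(6) - 2*(-29) = 64; iterating: f(2)=64, f(3)=52, f(4)=-76, f(5)=-180, f(6)=-28, f(7)=332, f(8)=388, f(9)=-276, f(10)=-1052, f(11)=-500, f(12)=1604; answer 1604
Step 2: A1 = 1604; w = 14; cross terms: (21*18 - 31*-25)=1153, (31*28 - 39*18)=166, (39*28 - 34*28)=140, (34*38 - 14*28)=900, (14*22 - 4*38)=156, (4*-25 - 21*22)=-562; twice the area = |1953| = 1953; area = 1953/2; answer 1953/2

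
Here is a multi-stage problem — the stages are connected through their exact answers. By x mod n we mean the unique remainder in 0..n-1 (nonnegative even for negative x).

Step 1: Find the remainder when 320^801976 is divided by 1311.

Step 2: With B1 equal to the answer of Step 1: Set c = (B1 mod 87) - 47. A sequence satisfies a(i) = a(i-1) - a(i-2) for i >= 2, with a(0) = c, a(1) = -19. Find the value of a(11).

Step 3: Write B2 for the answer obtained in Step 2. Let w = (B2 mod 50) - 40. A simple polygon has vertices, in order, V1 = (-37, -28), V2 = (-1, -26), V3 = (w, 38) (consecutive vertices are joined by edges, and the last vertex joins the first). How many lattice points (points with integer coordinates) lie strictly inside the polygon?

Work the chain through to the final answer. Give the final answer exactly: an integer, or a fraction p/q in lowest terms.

1167

Step 1: squarings mod 1311: 320^1=320, 320^2=142, 320^4=499, 320^8=1222, 320^16=55, 320^32=403, 320^64=1156, 320^128=427, 320^256=100, 320^512=823, 320^1024=853, 320^2048=4, 320^4096=16, 320^8192=256, 320^16384=1297, 320^32768=196, 320^65536=397, 320^131072=289, 320^262144=928, 320^524288=1168; 320^801976 = 320^8 * 320^16 * 320^32 * 320^128 * 320^1024 * 320^2048 * 320^4096 * 320^8192 * 320^262144 * 320^524288 = 955 (mod 1311); answer 955
Step 2: B1 = 955; c = 38; a(2) = 1*(-19) - 1*(38) = -57; iterating: a(2)=-57, a(3)=-38, a(4)=19, a(5)=57, a(6)=38, a(7)=-19, a(8)=-57, a(9)=-38, a(10)=19, a(11)=57; answer 57
Step 3: B2 = 57; w = -33; cross terms: (-37*-26 - -1*-28)=934, (-1*38 - -33*-26)=-896, (-33*-28 - -37*38)=2330; twice the area = |2368| = 2368; area = 1184; boundary points = 2 + 32 + 2 = 36; strictly interior points = area - boundary/2 + 1 = 1167; answer 1167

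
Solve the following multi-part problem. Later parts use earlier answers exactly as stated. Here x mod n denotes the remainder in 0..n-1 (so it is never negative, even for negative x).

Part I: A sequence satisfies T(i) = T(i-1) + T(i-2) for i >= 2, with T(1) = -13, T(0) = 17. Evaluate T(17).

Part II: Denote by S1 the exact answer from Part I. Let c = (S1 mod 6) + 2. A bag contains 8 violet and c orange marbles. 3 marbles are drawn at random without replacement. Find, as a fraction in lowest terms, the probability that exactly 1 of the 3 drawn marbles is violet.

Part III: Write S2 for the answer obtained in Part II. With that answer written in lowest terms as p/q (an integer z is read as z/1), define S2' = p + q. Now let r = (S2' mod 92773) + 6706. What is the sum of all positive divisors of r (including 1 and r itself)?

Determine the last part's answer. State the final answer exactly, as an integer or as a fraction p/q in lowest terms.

7308

Part I: T(2) = 1*(-13) + 1*(17) = 4; iterating: T(2)=4, T(3)=-9, T(4)=-5, T(5)=-14, T(6)=-19, T(7)=-33, T(8)=-52, T(9)=-85, T(10)=-137, T(11)=-222, T(12)=-359, T(13)=-581, T(14)=-940, T(15)=-1521, T(16)=-2461, T(17)=-3982; answer -3982
Part II: S1 = -3982; c = 4; total draws C(12,3) = 220; favorable C(8,1)*C(4,2) = 48; P = 12/55; answer 12/55
Part III: S2 = 12/55; threaded value p + q = 67; r = 6773; 6773 = 13 * 521; sigma = (1 + 13) * (1 + 521) = 14 * 522 = 7308; answer 7308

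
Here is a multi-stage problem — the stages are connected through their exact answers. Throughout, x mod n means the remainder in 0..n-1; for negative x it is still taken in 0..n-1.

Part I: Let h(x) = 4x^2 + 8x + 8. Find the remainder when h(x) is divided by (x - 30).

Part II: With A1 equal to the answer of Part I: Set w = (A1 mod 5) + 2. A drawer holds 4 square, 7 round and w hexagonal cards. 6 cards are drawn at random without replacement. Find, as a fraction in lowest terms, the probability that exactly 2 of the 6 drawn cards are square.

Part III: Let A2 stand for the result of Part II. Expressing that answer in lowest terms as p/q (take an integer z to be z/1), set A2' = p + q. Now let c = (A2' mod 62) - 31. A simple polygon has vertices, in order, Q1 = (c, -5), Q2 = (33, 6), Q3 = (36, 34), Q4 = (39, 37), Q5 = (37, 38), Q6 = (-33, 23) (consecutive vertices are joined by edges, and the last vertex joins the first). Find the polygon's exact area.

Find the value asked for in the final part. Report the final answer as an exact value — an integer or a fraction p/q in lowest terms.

Part I: remainder = value at the root: 4*(30)^2 + 8*(30)^1 + 8 = (3600) + (240) + (8) = 3848; answer 3848
Part II: A1 = 3848; w = 5; total draws C(16,6) = 8008; favorable C(4,2)*C(12,4) = 2970; P = 135/364; answer 135/364
Part III: A2 = 135/364; threaded value p + q = 499; c = -28; cross terms: (-28*6 - 33*-5)=-3, (33*34 - 36*6)=906, (36*37 - 39*34)=6, (39*38 - 37*37)=113, (37*23 - -33*38)=2105, (-33*-5 - -28*23)=809; twice the area = |3936| = 3936; area = 1968; answer 1968

1968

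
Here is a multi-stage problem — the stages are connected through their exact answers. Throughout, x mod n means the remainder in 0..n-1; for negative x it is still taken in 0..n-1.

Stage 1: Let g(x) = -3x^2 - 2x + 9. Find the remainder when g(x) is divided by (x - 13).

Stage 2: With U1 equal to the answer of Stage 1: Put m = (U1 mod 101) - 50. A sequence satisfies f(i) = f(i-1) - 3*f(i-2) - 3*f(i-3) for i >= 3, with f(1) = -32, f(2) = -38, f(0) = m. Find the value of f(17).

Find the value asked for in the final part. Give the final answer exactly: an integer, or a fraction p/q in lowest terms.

23440

Stage 1: remainder = value at the root: -3*(13)^2 - 2*(13)^1 + 9 = (-507) + (-26) + (9) = -524; answer -524
Stage 2: U1 = -524; m = 32; f(3) = 1*(-38) - 3*(-32) - 3*(32) = -38; iterating: f(3)=-38, f(4)=172, f(5)=400, f(6)=-2, f(7)=-1718, f(8)=-2912, f(9)=2248, f(10)=16138, f(11)=18130, f(12)=-37028, f(13)=-139832, f(14)=-83138, f(15)=447442, f(16)=1116352, f(17)=23440; answer 23440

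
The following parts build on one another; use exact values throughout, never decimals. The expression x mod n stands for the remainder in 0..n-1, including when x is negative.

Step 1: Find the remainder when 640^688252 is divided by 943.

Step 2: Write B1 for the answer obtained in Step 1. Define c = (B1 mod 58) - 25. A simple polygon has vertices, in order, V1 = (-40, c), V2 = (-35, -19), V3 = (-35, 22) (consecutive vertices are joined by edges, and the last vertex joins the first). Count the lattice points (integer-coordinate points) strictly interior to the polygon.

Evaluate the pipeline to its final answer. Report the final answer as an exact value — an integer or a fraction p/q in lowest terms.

82

Step 1: squarings mod 943: 640^1=640, 640^2=338, 640^4=141, 640^8=78, 640^16=426, 640^32=420, 640^64=59, 640^128=652, 640^256=754, 640^512=830, 640^1024=510, 640^2048=775, 640^4096=877, 640^8192=584, 640^16384=633, 640^32768=857, 640^65536=795, 640^131072=215, 640^262144=18, 640^524288=324; 640^688252 = 640^4 * 640^8 * 640^16 * 640^32 * 640^64 * 640^32768 * 640^131072 * 640^524288 = 256 (mod 943); answer 256
Step 2: B1 = 256; c = -1; cross terms: (-40*-19 - -35*-1)=725, (-35*22 - -35*-19)=-1435, (-35*-1 - -40*22)=915; twice the area = |205| = 205; area = 205/2; boundary points = 1 + 41 + 1 = 43; strictly interior points = area - boundary/2 + 1 = 82; answer 82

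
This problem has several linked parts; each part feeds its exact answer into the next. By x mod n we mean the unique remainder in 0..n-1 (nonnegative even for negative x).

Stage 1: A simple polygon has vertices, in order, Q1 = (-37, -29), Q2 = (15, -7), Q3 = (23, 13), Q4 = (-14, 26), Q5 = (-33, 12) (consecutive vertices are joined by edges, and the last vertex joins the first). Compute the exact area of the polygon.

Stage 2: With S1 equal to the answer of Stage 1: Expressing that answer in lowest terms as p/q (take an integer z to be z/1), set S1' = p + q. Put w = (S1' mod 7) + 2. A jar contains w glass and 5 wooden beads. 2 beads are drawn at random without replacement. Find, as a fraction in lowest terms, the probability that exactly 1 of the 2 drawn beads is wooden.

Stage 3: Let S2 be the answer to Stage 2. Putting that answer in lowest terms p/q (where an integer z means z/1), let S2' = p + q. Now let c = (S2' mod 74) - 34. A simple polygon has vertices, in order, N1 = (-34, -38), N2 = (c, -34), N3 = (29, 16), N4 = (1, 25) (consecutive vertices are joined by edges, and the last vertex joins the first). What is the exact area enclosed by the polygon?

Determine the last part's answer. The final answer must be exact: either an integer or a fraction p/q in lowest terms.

2583/2

Stage 1: cross terms: (-37*-7 - 15*-29)=694, (15*13 - 23*-7)=356, (23*26 - -14*13)=780, (-14*12 - -33*26)=690, (-33*-29 - -37*12)=1401; twice the area = |3921| = 3921; area = 3921/2; answer 3921/2
Stage 2: S1 = 3921/2; threaded value p + q = 3923; w = 5; total draws C(10,2) = 45; favorable C(5,1)*C(5,1) = 25; P = 5/9; answer 5/9
Stage 3: S2 = 5/9; threaded value p + q = 14; c = -20; cross terms: (-34*-34 - -20*-38)=396, (-20*16 - 29*-34)=666, (29*25 - 1*16)=709, (1*-38 - -34*25)=812; twice the area = |2583| = 2583; area = 2583/2; answer 2583/2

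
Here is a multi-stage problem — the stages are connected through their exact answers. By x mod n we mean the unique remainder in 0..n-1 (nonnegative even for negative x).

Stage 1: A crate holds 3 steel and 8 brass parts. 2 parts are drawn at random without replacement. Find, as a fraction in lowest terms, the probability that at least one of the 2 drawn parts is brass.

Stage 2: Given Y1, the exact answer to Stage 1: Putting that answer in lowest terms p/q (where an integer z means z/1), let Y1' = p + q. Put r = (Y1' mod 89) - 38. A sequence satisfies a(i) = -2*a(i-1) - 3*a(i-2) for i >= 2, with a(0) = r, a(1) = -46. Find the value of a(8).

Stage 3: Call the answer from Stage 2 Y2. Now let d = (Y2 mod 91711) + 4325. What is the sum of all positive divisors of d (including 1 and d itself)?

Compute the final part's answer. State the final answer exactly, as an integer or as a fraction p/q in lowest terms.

Stage 1: total draws C(11,2) = 55; complement C(3,2) = 3; favorable 55 - 3 = 52; P = 52/55; answer 52/55
Stage 2: Y1 = 52/55; threaded value p + q = 107; r = -20; a(2) = -2*(-46) - 3*(-20) = 152; iterating: a(2)=152, a(3)=-166, a(4)=-124, a(5)=746, a(6)=-1120, a(7)=2, a(8)=3356; answer 3356
Stage 3: Y2 = 3356; d = 7681; 7681 is prime, so its only divisors are 1 and 7681; sigma = 1 + 7681 = 7682; answer 7682

7682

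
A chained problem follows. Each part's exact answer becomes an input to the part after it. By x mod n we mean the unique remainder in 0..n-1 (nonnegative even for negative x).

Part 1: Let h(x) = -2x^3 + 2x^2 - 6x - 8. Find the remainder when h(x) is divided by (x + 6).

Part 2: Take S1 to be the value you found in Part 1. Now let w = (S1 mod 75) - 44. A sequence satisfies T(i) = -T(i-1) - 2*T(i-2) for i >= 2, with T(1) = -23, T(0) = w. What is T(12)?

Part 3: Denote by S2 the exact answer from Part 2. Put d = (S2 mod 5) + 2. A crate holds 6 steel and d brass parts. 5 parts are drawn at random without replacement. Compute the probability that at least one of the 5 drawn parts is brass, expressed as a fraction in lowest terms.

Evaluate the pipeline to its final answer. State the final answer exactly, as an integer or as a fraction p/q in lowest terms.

41/42

Part 1: remainder = value at the root: -2*(-6)^3 + 2*(-6)^2 - 6*(-6)^1 - 8 = (432) + (72) + (36) + (-8) = 532; answer 532
Part 2: S1 = 532; w = -37; T(2) = -1*(-23) - 2*(-37) = 97; iterating: T(2)=97, T(3)=-51, T(4)=-143, T(5)=245, T(6)=41, T(7)=-531, T(8)=449, T(9)=613, T(10)=-1511, T(11)=285, T(12)=2737; answer 2737
Part 3: S2 = 2737; d = 4; total draws C(10,5) = 252; complement C(6,5) = 6; favorable 252 - 6 = 246; P = 41/42; answer 41/42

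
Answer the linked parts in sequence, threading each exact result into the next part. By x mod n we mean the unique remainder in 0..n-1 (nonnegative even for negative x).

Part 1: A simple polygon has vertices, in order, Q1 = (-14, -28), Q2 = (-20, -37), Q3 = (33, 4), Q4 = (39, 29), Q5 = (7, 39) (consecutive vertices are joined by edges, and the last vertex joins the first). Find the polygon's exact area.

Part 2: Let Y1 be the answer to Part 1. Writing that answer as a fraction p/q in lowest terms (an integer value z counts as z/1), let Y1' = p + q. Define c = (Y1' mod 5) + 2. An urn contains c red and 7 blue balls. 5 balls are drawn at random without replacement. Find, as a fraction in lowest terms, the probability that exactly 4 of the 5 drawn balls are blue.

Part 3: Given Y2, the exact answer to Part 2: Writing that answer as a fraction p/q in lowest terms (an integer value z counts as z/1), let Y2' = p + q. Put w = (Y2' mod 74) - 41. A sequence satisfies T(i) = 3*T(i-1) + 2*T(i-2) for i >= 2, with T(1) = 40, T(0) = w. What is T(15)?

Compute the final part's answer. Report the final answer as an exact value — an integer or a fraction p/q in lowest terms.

Part 1: cross terms: (-14*-37 - -20*-28)=-42, (-20*4 - 33*-37)=1141, (33*29 - 39*4)=801, (39*39 - 7*29)=1318, (7*-28 - -14*39)=350; twice the area = |3568| = 3568; area = 1784; answer 1784
Part 2: Y1 = 1784; threaded value p + q = 1785; c = 2; total draws C(9,5) = 126; favorable C(7,4)*C(2,1) = 70; P = 5/9; answer 5/9
Part 3: Y2 = 5/9; threaded value p + q = 14; w = -27; T(2) = 3*(40) + 2*(-27) = 66; iterating: T(2)=66, T(3)=278, T(4)=966, T(5)=3454, T(6)=12294, T(7)=43790, T(8)=155958, T(9)=555454, T(10)=1978278, T(11)=7045742, T(12)=25093782, T(13)=89372830, T(14)=318306054, T(15)=1133663822; answer 1133663822

1133663822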